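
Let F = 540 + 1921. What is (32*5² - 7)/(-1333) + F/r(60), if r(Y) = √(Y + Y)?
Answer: -793/1333 + 2461*√30/60 ≈ 224.06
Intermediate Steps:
F = 2461
r(Y) = √2*√Y (r(Y) = √(2*Y) = √2*√Y)
(32*5² - 7)/(-1333) + F/r(60) = (32*5² - 7)/(-1333) + 2461/((√2*√60)) = (32*25 - 7)*(-1/1333) + 2461/((√2*(2*√15))) = (800 - 7)*(-1/1333) + 2461/((2*√30)) = 793*(-1/1333) + 2461*(√30/60) = -793/1333 + 2461*√30/60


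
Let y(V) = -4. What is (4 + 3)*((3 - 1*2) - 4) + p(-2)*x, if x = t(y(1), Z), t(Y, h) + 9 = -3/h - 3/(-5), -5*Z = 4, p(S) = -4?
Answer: -12/5 ≈ -2.4000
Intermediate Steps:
Z = -4/5 (Z = -1/5*4 = -4/5 ≈ -0.80000)
t(Y, h) = -42/5 - 3/h (t(Y, h) = -9 + (-3/h - 3/(-5)) = -9 + (-3/h - 3*(-1/5)) = -9 + (-3/h + 3/5) = -9 + (3/5 - 3/h) = -42/5 - 3/h)
x = -93/20 (x = -42/5 - 3/(-4/5) = -42/5 - 3*(-5/4) = -42/5 + 15/4 = -93/20 ≈ -4.6500)
(4 + 3)*((3 - 1*2) - 4) + p(-2)*x = (4 + 3)*((3 - 1*2) - 4) - 4*(-93/20) = 7*((3 - 2) - 4) + 93/5 = 7*(1 - 4) + 93/5 = 7*(-3) + 93/5 = -21 + 93/5 = -12/5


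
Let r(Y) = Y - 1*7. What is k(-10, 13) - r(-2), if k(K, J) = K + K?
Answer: -11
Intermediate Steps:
r(Y) = -7 + Y (r(Y) = Y - 7 = -7 + Y)
k(K, J) = 2*K
k(-10, 13) - r(-2) = 2*(-10) - (-7 - 2) = -20 - 1*(-9) = -20 + 9 = -11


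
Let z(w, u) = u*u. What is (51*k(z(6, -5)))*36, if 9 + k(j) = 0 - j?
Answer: -62424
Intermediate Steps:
z(w, u) = u**2
k(j) = -9 - j (k(j) = -9 + (0 - j) = -9 - j)
(51*k(z(6, -5)))*36 = (51*(-9 - 1*(-5)**2))*36 = (51*(-9 - 1*25))*36 = (51*(-9 - 25))*36 = (51*(-34))*36 = -1734*36 = -62424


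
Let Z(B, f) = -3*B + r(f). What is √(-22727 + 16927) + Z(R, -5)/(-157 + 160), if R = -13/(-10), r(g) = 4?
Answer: 1/30 + 10*I*√58 ≈ 0.033333 + 76.158*I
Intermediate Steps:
R = 13/10 (R = -13*(-⅒) = 13/10 ≈ 1.3000)
Z(B, f) = 4 - 3*B (Z(B, f) = -3*B + 4 = 4 - 3*B)
√(-22727 + 16927) + Z(R, -5)/(-157 + 160) = √(-22727 + 16927) + (4 - 3*13/10)/(-157 + 160) = √(-5800) + (4 - 39/10)/3 = 10*I*√58 + (⅓)*(⅒) = 10*I*√58 + 1/30 = 1/30 + 10*I*√58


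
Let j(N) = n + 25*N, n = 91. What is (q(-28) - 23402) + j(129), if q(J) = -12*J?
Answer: -19750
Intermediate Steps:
j(N) = 91 + 25*N
(q(-28) - 23402) + j(129) = (-12*(-28) - 23402) + (91 + 25*129) = (336 - 23402) + (91 + 3225) = -23066 + 3316 = -19750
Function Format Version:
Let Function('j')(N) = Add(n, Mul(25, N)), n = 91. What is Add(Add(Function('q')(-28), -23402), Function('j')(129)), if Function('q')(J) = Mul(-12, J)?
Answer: -19750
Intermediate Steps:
Function('j')(N) = Add(91, Mul(25, N))
Add(Add(Function('q')(-28), -23402), Function('j')(129)) = Add(Add(Mul(-12, -28), -23402), Add(91, Mul(25, 129))) = Add(Add(336, -23402), Add(91, 3225)) = Add(-23066, 3316) = -19750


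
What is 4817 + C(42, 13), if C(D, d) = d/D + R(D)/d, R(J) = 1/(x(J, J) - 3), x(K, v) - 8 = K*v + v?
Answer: 4763384603/988806 ≈ 4817.3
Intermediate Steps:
x(K, v) = 8 + v + K*v (x(K, v) = 8 + (K*v + v) = 8 + (v + K*v) = 8 + v + K*v)
R(J) = 1/(5 + J + J**2) (R(J) = 1/((8 + J + J*J) - 3) = 1/((8 + J + J**2) - 3) = 1/(5 + J + J**2))
C(D, d) = d/D + 1/(d*(5 + D + D**2)) (C(D, d) = d/D + 1/((5 + D + D**2)*d) = d/D + 1/(d*(5 + D + D**2)))
4817 + C(42, 13) = 4817 + (13/42 + 1/(13*(5 + 42 + 42**2))) = 4817 + (13*(1/42) + 1/(13*(5 + 42 + 1764))) = 4817 + (13/42 + (1/13)/1811) = 4817 + (13/42 + (1/13)*(1/1811)) = 4817 + (13/42 + 1/23543) = 4817 + 306101/988806 = 4763384603/988806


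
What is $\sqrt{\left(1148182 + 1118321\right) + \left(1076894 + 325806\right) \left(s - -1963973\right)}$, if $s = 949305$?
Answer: $\sqrt{4086457317103} \approx 2.0215 \cdot 10^{6}$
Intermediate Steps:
$\sqrt{\left(1148182 + 1118321\right) + \left(1076894 + 325806\right) \left(s - -1963973\right)} = \sqrt{\left(1148182 + 1118321\right) + \left(1076894 + 325806\right) \left(949305 - -1963973\right)} = \sqrt{2266503 + 1402700 \left(949305 + 1963973\right)} = \sqrt{2266503 + 1402700 \cdot 2913278} = \sqrt{2266503 + 4086455050600} = \sqrt{4086457317103}$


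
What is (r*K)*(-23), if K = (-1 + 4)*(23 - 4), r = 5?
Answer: -6555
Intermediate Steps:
K = 57 (K = 3*19 = 57)
(r*K)*(-23) = (5*57)*(-23) = 285*(-23) = -6555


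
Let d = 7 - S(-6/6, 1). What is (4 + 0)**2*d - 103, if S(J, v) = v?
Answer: -7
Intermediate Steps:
d = 6 (d = 7 - 1*1 = 7 - 1 = 6)
(4 + 0)**2*d - 103 = (4 + 0)**2*6 - 103 = 4**2*6 - 103 = 16*6 - 103 = 96 - 103 = -7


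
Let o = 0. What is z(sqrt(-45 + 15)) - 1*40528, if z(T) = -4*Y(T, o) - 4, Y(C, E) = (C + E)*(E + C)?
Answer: -40412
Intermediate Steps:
Y(C, E) = (C + E)**2 (Y(C, E) = (C + E)*(C + E) = (C + E)**2)
z(T) = -4 - 4*T**2 (z(T) = -4*(T + 0)**2 - 4 = -4*T**2 - 4 = -4 - 4*T**2)
z(sqrt(-45 + 15)) - 1*40528 = (-4 - 4*(sqrt(-45 + 15))**2) - 1*40528 = (-4 - 4*(sqrt(-30))**2) - 40528 = (-4 - 4*(I*sqrt(30))**2) - 40528 = (-4 - 4*(-30)) - 40528 = (-4 + 120) - 40528 = 116 - 40528 = -40412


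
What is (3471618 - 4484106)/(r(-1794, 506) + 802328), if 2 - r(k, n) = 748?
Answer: -168748/133597 ≈ -1.2631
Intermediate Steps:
r(k, n) = -746 (r(k, n) = 2 - 1*748 = 2 - 748 = -746)
(3471618 - 4484106)/(r(-1794, 506) + 802328) = (3471618 - 4484106)/(-746 + 802328) = -1012488/801582 = -1012488*1/801582 = -168748/133597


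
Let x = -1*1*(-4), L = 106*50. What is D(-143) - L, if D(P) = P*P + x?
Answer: 15153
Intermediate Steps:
L = 5300
x = 4 (x = -1*(-4) = 4)
D(P) = 4 + P² (D(P) = P*P + 4 = P² + 4 = 4 + P²)
D(-143) - L = (4 + (-143)²) - 1*5300 = (4 + 20449) - 5300 = 20453 - 5300 = 15153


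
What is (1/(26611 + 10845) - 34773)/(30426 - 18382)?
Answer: -1302457487/451120064 ≈ -2.8872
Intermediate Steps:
(1/(26611 + 10845) - 34773)/(30426 - 18382) = (1/37456 - 34773)/12044 = (1/37456 - 34773)*(1/12044) = -1302457487/37456*1/12044 = -1302457487/451120064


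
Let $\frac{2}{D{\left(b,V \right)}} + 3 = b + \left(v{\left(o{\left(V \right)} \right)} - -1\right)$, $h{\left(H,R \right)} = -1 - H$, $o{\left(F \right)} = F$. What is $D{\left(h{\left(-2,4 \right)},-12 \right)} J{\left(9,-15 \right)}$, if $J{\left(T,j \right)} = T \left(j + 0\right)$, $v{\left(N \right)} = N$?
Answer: $\frac{270}{13} \approx 20.769$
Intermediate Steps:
$J{\left(T,j \right)} = T j$
$D{\left(b,V \right)} = \frac{2}{-2 + V + b}$ ($D{\left(b,V \right)} = \frac{2}{-3 + \left(b + \left(V - -1\right)\right)} = \frac{2}{-3 + \left(b + \left(V + 1\right)\right)} = \frac{2}{-3 + \left(b + \left(1 + V\right)\right)} = \frac{2}{-3 + \left(1 + V + b\right)} = \frac{2}{-2 + V + b}$)
$D{\left(h{\left(-2,4 \right)},-12 \right)} J{\left(9,-15 \right)} = \frac{2}{-2 - 12 - -1} \cdot 9 \left(-15\right) = \frac{2}{-2 - 12 + \left(-1 + 2\right)} \left(-135\right) = \frac{2}{-2 - 12 + 1} \left(-135\right) = \frac{2}{-13} \left(-135\right) = 2 \left(- \frac{1}{13}\right) \left(-135\right) = \left(- \frac{2}{13}\right) \left(-135\right) = \frac{270}{13}$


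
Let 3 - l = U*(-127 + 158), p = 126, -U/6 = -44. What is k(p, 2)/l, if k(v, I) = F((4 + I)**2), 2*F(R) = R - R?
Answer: 0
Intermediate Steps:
U = 264 (U = -6*(-44) = 264)
F(R) = 0 (F(R) = (R - R)/2 = (1/2)*0 = 0)
k(v, I) = 0
l = -8181 (l = 3 - 264*(-127 + 158) = 3 - 264*31 = 3 - 1*8184 = 3 - 8184 = -8181)
k(p, 2)/l = 0/(-8181) = 0*(-1/8181) = 0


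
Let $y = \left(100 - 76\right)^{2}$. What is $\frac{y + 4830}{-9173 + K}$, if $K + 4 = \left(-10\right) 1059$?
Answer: $- \frac{1802}{6589} \approx -0.27349$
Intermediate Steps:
$y = 576$ ($y = 24^{2} = 576$)
$K = -10594$ ($K = -4 - 10590 = -10594$)
$\frac{y + 4830}{-9173 + K} = \frac{576 + 4830}{-9173 - 10594} = \frac{5406}{-19767} = 5406 \left(- \frac{1}{19767}\right) = - \frac{1802}{6589}$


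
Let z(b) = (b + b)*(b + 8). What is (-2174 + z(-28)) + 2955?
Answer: 1901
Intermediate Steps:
z(b) = 2*b*(8 + b) (z(b) = (2*b)*(8 + b) = 2*b*(8 + b))
(-2174 + z(-28)) + 2955 = (-2174 + 2*(-28)*(8 - 28)) + 2955 = (-2174 + 2*(-28)*(-20)) + 2955 = (-2174 + 1120) + 2955 = -1054 + 2955 = 1901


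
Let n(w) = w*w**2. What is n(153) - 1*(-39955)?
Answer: 3621532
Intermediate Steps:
n(w) = w**3
n(153) - 1*(-39955) = 153**3 - 1*(-39955) = 3581577 + 39955 = 3621532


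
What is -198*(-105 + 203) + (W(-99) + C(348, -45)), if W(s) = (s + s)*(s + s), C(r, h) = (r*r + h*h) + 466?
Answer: 143395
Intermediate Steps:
C(r, h) = 466 + h**2 + r**2 (C(r, h) = (r**2 + h**2) + 466 = (h**2 + r**2) + 466 = 466 + h**2 + r**2)
W(s) = 4*s**2 (W(s) = (2*s)*(2*s) = 4*s**2)
-198*(-105 + 203) + (W(-99) + C(348, -45)) = -198*(-105 + 203) + (4*(-99)**2 + (466 + (-45)**2 + 348**2)) = -198*98 + (4*9801 + (466 + 2025 + 121104)) = -19404 + (39204 + 123595) = -19404 + 162799 = 143395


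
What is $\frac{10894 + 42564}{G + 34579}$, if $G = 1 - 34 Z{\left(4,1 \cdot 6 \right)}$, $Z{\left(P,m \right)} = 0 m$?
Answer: $\frac{26729}{17290} \approx 1.5459$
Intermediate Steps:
$Z{\left(P,m \right)} = 0$
$G = 1$ ($G = 1 - 0 = 1 + 0 = 1$)
$\frac{10894 + 42564}{G + 34579} = \frac{10894 + 42564}{1 + 34579} = \frac{53458}{34580} = 53458 \cdot \frac{1}{34580} = \frac{26729}{17290}$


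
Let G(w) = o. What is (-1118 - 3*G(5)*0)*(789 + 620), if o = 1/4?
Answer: -1575262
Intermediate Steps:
o = ¼ ≈ 0.25000
G(w) = ¼
(-1118 - 3*G(5)*0)*(789 + 620) = (-1118 - 3*¼*0)*(789 + 620) = (-1118 - ¾*0)*1409 = (-1118 + 0)*1409 = -1118*1409 = -1575262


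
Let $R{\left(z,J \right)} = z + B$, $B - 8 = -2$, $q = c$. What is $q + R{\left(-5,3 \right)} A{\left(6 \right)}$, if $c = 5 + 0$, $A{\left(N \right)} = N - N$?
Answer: $5$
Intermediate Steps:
$A{\left(N \right)} = 0$
$c = 5$
$q = 5$
$B = 6$ ($B = 8 - 2 = 6$)
$R{\left(z,J \right)} = 6 + z$ ($R{\left(z,J \right)} = z + 6 = 6 + z$)
$q + R{\left(-5,3 \right)} A{\left(6 \right)} = 5 + \left(6 - 5\right) 0 = 5 + 1 \cdot 0 = 5 + 0 = 5$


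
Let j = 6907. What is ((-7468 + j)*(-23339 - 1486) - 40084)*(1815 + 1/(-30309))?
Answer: 763921203951994/30309 ≈ 2.5204e+10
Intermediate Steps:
((-7468 + j)*(-23339 - 1486) - 40084)*(1815 + 1/(-30309)) = ((-7468 + 6907)*(-23339 - 1486) - 40084)*(1815 + 1/(-30309)) = (-561*(-24825) - 40084)*(1815 - 1/30309) = (13926825 - 40084)*(55010834/30309) = 13886741*(55010834/30309) = 763921203951994/30309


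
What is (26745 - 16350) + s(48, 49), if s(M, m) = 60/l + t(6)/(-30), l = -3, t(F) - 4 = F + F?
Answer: 155617/15 ≈ 10374.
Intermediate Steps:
t(F) = 4 + 2*F (t(F) = 4 + (F + F) = 4 + 2*F)
s(M, m) = -308/15 (s(M, m) = 60/(-3) + (4 + 2*6)/(-30) = 60*(-⅓) + (4 + 12)*(-1/30) = -20 + 16*(-1/30) = -20 - 8/15 = -308/15)
(26745 - 16350) + s(48, 49) = (26745 - 16350) - 308/15 = 10395 - 308/15 = 155617/15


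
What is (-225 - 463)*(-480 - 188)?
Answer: 459584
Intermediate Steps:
(-225 - 463)*(-480 - 188) = -688*(-668) = 459584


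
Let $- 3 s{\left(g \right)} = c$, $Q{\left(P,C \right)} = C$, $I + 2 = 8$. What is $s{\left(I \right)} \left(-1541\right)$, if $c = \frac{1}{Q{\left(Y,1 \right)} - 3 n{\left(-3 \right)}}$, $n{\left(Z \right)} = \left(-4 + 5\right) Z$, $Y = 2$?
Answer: $\frac{1541}{30} \approx 51.367$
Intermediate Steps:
$I = 6$ ($I = -2 + 8 = 6$)
$n{\left(Z \right)} = Z$ ($n{\left(Z \right)} = 1 Z = Z$)
$c = \frac{1}{10}$ ($c = \frac{1}{1 - -9} = \frac{1}{1 + 9} = \frac{1}{10} \approx 0.1$)
$s{\left(g \right)} = - \frac{1}{30}$ ($s{\left(g \right)} = \left(- \frac{1}{3}\right) \frac{1}{10} = - \frac{1}{30}$)
$s{\left(I \right)} \left(-1541\right) = \left(- \frac{1}{30}\right) \left(-1541\right) = \frac{1541}{30}$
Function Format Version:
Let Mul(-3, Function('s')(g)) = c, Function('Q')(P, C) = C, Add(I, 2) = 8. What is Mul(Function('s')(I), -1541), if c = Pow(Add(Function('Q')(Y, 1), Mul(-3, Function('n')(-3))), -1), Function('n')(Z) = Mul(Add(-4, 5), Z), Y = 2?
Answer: Rational(1541, 30) ≈ 51.367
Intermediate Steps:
I = 6 (I = Add(-2, 8) = 6)
Function('n')(Z) = Z (Function('n')(Z) = Mul(1, Z) = Z)
c = Rational(1, 10) (c = Pow(Add(1, Mul(-3, -3)), -1) = Pow(Add(1, 9), -1) = Pow(10, -1) = Rational(1, 10) ≈ 0.10000)
Function('s')(g) = Rational(-1, 30) (Function('s')(g) = Mul(Rational(-1, 3), Rational(1, 10)) = Rational(-1, 30))
Mul(Function('s')(I), -1541) = Mul(Rational(-1, 30), -1541) = Rational(1541, 30)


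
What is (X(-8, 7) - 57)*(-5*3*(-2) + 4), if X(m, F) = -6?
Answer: -2142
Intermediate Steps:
(X(-8, 7) - 57)*(-5*3*(-2) + 4) = (-6 - 57)*(-5*3*(-2) + 4) = -63*(-15*(-2) + 4) = -63*(30 + 4) = -63*34 = -2142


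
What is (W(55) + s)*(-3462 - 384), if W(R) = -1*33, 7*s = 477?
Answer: -946116/7 ≈ -1.3516e+5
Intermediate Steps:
s = 477/7 (s = (1/7)*477 = 477/7 ≈ 68.143)
W(R) = -33
(W(55) + s)*(-3462 - 384) = (-33 + 477/7)*(-3462 - 384) = (246/7)*(-3846) = -946116/7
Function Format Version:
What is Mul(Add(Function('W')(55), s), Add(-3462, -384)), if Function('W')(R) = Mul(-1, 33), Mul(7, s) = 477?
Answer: Rational(-946116, 7) ≈ -1.3516e+5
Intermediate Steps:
s = Rational(477, 7) (s = Mul(Rational(1, 7), 477) = Rational(477, 7) ≈ 68.143)
Function('W')(R) = -33
Mul(Add(Function('W')(55), s), Add(-3462, -384)) = Mul(Add(-33, Rational(477, 7)), Add(-3462, -384)) = Mul(Rational(246, 7), -3846) = Rational(-946116, 7)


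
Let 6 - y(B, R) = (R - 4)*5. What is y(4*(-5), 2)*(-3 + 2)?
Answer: -16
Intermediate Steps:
y(B, R) = 26 - 5*R (y(B, R) = 6 - (R - 4)*5 = 6 - (-4 + R)*5 = 6 - (-20 + 5*R) = 6 + (20 - 5*R) = 26 - 5*R)
y(4*(-5), 2)*(-3 + 2) = (26 - 5*2)*(-3 + 2) = (26 - 10)*(-1) = 16*(-1) = -16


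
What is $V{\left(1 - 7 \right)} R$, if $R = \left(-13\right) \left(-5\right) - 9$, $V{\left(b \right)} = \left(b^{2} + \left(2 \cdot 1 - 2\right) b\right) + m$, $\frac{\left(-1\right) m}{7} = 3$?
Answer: $840$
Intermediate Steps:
$m = -21$ ($m = \left(-7\right) 3 = -21$)
$V{\left(b \right)} = -21 + b^{2}$ ($V{\left(b \right)} = \left(b^{2} + \left(2 \cdot 1 - 2\right) b\right) - 21 = \left(b^{2} + \left(2 - 2\right) b\right) - 21 = \left(b^{2} + 0 b\right) - 21 = \left(b^{2} + 0\right) - 21 = b^{2} - 21 = -21 + b^{2}$)
$R = 56$ ($R = 65 - 9 = 56$)
$V{\left(1 - 7 \right)} R = \left(-21 + \left(1 - 7\right)^{2}\right) 56 = \left(-21 + \left(-6\right)^{2}\right) 56 = \left(-21 + 36\right) 56 = 15 \cdot 56 = 840$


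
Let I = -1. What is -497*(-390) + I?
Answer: 193829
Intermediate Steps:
-497*(-390) + I = -497*(-390) - 1 = 193830 - 1 = 193829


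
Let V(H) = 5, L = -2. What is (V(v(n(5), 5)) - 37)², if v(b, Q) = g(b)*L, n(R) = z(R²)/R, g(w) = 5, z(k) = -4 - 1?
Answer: 1024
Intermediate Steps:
z(k) = -5
n(R) = -5/R
v(b, Q) = -10 (v(b, Q) = 5*(-2) = -10)
(V(v(n(5), 5)) - 37)² = (5 - 37)² = (-32)² = 1024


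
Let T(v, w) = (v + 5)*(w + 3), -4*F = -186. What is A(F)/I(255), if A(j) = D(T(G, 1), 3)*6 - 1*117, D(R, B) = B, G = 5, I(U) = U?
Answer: -33/85 ≈ -0.38824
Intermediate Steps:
F = 93/2 (F = -¼*(-186) = 93/2 ≈ 46.500)
T(v, w) = (3 + w)*(5 + v) (T(v, w) = (5 + v)*(3 + w) = (3 + w)*(5 + v))
A(j) = -99 (A(j) = 3*6 - 1*117 = 18 - 117 = -99)
A(F)/I(255) = -99/255 = -99*1/255 = -33/85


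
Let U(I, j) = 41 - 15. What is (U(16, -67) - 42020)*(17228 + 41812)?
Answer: -2479325760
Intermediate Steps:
U(I, j) = 26
(U(16, -67) - 42020)*(17228 + 41812) = (26 - 42020)*(17228 + 41812) = -41994*59040 = -2479325760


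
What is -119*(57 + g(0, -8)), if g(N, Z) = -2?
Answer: -6545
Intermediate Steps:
-119*(57 + g(0, -8)) = -119*(57 - 2) = -119*55 = -6545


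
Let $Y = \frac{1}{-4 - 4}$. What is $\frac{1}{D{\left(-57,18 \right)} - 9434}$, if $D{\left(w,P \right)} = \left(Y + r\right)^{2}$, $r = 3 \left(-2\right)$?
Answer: $- \frac{64}{601375} \approx -0.00010642$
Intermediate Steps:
$r = -6$
$Y = - \frac{1}{8}$ ($Y = \frac{1}{-8} = - \frac{1}{8} \approx -0.125$)
$D{\left(w,P \right)} = \frac{2401}{64}$ ($D{\left(w,P \right)} = \left(- \frac{1}{8} - 6\right)^{2} = \left(- \frac{49}{8}\right)^{2} = \frac{2401}{64}$)
$\frac{1}{D{\left(-57,18 \right)} - 9434} = \frac{1}{\frac{2401}{64} - 9434} = \frac{1}{- \frac{601375}{64}} = - \frac{64}{601375}$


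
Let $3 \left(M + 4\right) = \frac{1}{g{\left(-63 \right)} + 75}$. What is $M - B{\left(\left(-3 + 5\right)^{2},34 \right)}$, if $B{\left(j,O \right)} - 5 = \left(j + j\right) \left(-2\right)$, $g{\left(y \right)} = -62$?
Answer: $\frac{274}{39} \approx 7.0256$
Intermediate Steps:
$B{\left(j,O \right)} = 5 - 4 j$ ($B{\left(j,O \right)} = 5 + \left(j + j\right) \left(-2\right) = 5 + 2 j \left(-2\right) = 5 - 4 j$)
$M = - \frac{155}{39}$ ($M = -4 + \frac{1}{3 \left(-62 + 75\right)} = -4 + \frac{1}{3 \cdot 13} = -4 + \frac{1}{3} \cdot \frac{1}{13} = -4 + \frac{1}{39} = - \frac{155}{39} \approx -3.9744$)
$M - B{\left(\left(-3 + 5\right)^{2},34 \right)} = - \frac{155}{39} - \left(5 - 4 \left(-3 + 5\right)^{2}\right) = - \frac{155}{39} - \left(5 - 4 \cdot 2^{2}\right) = - \frac{155}{39} - \left(5 - 16\right) = - \frac{155}{39} - -11 = - \frac{155}{39} + 11 = \frac{274}{39}$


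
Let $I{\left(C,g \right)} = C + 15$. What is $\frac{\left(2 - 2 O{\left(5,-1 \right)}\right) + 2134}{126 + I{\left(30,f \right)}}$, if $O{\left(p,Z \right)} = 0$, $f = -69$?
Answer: $\frac{712}{57} \approx 12.491$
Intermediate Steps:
$I{\left(C,g \right)} = 15 + C$
$\frac{\left(2 - 2 O{\left(5,-1 \right)}\right) + 2134}{126 + I{\left(30,f \right)}} = \frac{\left(2 - 0\right) + 2134}{126 + \left(15 + 30\right)} = \frac{\left(2 + 0\right) + 2134}{126 + 45} = \frac{2 + 2134}{171} = 2136 \cdot \frac{1}{171} = \frac{712}{57}$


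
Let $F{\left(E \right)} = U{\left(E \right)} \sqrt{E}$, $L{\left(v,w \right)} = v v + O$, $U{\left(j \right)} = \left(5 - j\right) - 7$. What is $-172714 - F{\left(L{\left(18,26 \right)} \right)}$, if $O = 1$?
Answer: $-172714 + 1635 \sqrt{13} \approx -1.6682 \cdot 10^{5}$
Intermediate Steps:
$U{\left(j \right)} = -2 - j$ ($U{\left(j \right)} = \left(5 - j\right) - 7 = -2 - j$)
$L{\left(v,w \right)} = 1 + v^{2}$ ($L{\left(v,w \right)} = v v + 1 = v^{2} + 1 = 1 + v^{2}$)
$F{\left(E \right)} = \sqrt{E} \left(-2 - E\right)$ ($F{\left(E \right)} = \left(-2 - E\right) \sqrt{E} = \sqrt{E} \left(-2 - E\right)$)
$-172714 - F{\left(L{\left(18,26 \right)} \right)} = -172714 - \sqrt{1 + 18^{2}} \left(-2 - \left(1 + 18^{2}\right)\right) = -172714 - \sqrt{1 + 324} \left(-2 - \left(1 + 324\right)\right) = -172714 - \sqrt{325} \left(-2 - 325\right) = -172714 - 5 \sqrt{13} \left(-2 - 325\right) = -172714 - 5 \sqrt{13} \left(-327\right) = -172714 - - 1635 \sqrt{13} = -172714 + 1635 \sqrt{13}$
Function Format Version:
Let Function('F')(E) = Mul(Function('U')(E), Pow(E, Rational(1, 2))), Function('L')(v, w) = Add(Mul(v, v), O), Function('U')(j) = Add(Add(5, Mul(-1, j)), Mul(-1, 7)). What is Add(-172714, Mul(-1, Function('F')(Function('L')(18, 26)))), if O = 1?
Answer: Add(-172714, Mul(1635, Pow(13, Rational(1, 2)))) ≈ -1.6682e+5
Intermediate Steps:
Function('U')(j) = Add(-2, Mul(-1, j)) (Function('U')(j) = Add(Add(5, Mul(-1, j)), -7) = Add(-2, Mul(-1, j)))
Function('L')(v, w) = Add(1, Pow(v, 2)) (Function('L')(v, w) = Add(Mul(v, v), 1) = Add(Pow(v, 2), 1) = Add(1, Pow(v, 2)))
Function('F')(E) = Mul(Pow(E, Rational(1, 2)), Add(-2, Mul(-1, E))) (Function('F')(E) = Mul(Add(-2, Mul(-1, E)), Pow(E, Rational(1, 2))) = Mul(Pow(E, Rational(1, 2)), Add(-2, Mul(-1, E))))
Add(-172714, Mul(-1, Function('F')(Function('L')(18, 26)))) = Add(-172714, Mul(-1, Mul(Pow(Add(1, Pow(18, 2)), Rational(1, 2)), Add(-2, Mul(-1, Add(1, Pow(18, 2))))))) = Add(-172714, Mul(-1, Mul(Pow(Add(1, 324), Rational(1, 2)), Add(-2, Mul(-1, Add(1, 324)))))) = Add(-172714, Mul(-1, Mul(Pow(325, Rational(1, 2)), Add(-2, Mul(-1, 325))))) = Add(-172714, Mul(-1, Mul(Mul(5, Pow(13, Rational(1, 2))), Add(-2, -325)))) = Add(-172714, Mul(-1, Mul(Mul(5, Pow(13, Rational(1, 2))), -327))) = Add(-172714, Mul(-1, Mul(-1635, Pow(13, Rational(1, 2))))) = Add(-172714, Mul(1635, Pow(13, Rational(1, 2))))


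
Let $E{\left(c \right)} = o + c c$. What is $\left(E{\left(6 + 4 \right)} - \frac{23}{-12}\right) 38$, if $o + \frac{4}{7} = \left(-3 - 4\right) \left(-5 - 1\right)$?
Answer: $\frac{228779}{42} \approx 5447.1$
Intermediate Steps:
$o = \frac{290}{7}$ ($o = - \frac{4}{7} + \left(-3 - 4\right) \left(-5 - 1\right) = - \frac{4}{7} - -42 = - \frac{4}{7} + 42 = \frac{290}{7} \approx 41.429$)
$E{\left(c \right)} = \frac{290}{7} + c^{2}$ ($E{\left(c \right)} = \frac{290}{7} + c c = \frac{290}{7} + c^{2}$)
$\left(E{\left(6 + 4 \right)} - \frac{23}{-12}\right) 38 = \left(\left(\frac{290}{7} + \left(6 + 4\right)^{2}\right) - \frac{23}{-12}\right) 38 = \left(\left(\frac{290}{7} + 10^{2}\right) - - \frac{23}{12}\right) 38 = \left(\left(\frac{290}{7} + 100\right) + \frac{23}{12}\right) 38 = \left(\frac{990}{7} + \frac{23}{12}\right) 38 = \frac{12041}{84} \cdot 38 = \frac{228779}{42}$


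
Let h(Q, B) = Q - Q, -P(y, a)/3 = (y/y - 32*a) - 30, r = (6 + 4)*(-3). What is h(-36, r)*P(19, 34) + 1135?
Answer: 1135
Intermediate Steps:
r = -30 (r = 10*(-3) = -30)
P(y, a) = 87 + 96*a (P(y, a) = -3*((y/y - 32*a) - 30) = -3*((1 - 32*a) - 30) = -3*(-29 - 32*a) = 87 + 96*a)
h(Q, B) = 0
h(-36, r)*P(19, 34) + 1135 = 0*(87 + 96*34) + 1135 = 0*(87 + 3264) + 1135 = 0*3351 + 1135 = 0 + 1135 = 1135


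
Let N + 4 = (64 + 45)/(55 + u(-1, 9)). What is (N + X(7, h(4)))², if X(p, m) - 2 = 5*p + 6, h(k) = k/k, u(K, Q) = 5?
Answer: 5997601/3600 ≈ 1666.0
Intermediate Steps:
h(k) = 1
X(p, m) = 8 + 5*p (X(p, m) = 2 + (5*p + 6) = 2 + (6 + 5*p) = 8 + 5*p)
N = -131/60 (N = -4 + (64 + 45)/(55 + 5) = -4 + 109/60 = -131/60 ≈ -2.1833)
(N + X(7, h(4)))² = (-131/60 + (8 + 5*7))² = (-131/60 + (8 + 35))² = (-131/60 + 43)² = (2449/60)² = 5997601/3600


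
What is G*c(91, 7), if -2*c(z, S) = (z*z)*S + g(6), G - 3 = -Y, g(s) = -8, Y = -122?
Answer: -7244875/2 ≈ -3.6224e+6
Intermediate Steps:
G = 125 (G = 3 - 1*(-122) = 3 + 122 = 125)
c(z, S) = 4 - S*z²/2 (c(z, S) = -((z*z)*S - 8)/2 = -(z²*S - 8)/2 = -(S*z² - 8)/2 = -(-8 + S*z²)/2 = 4 - S*z²/2)
G*c(91, 7) = 125*(4 - ½*7*91²) = 125*(4 - ½*7*8281) = 125*(4 - 57967/2) = 125*(-57959/2) = -7244875/2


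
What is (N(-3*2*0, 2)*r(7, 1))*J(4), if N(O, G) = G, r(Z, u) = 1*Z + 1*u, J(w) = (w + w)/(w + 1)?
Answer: 128/5 ≈ 25.600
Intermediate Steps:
J(w) = 2*w/(1 + w) (J(w) = (2*w)/(1 + w) = 2*w/(1 + w))
r(Z, u) = Z + u
(N(-3*2*0, 2)*r(7, 1))*J(4) = (2*(7 + 1))*(2*4/(1 + 4)) = (2*8)*(2*4/5) = 16*(2*4*(1/5)) = 16*(8/5) = 128/5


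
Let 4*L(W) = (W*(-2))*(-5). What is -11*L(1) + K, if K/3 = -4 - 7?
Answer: -121/2 ≈ -60.500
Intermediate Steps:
L(W) = 5*W/2 (L(W) = ((W*(-2))*(-5))/4 = (-2*W*(-5))/4 = (10*W)/4 = 5*W/2)
K = -33 (K = 3*(-4 - 7) = 3*(-11) = -33)
-11*L(1) + K = -55/2 - 33 = -121/2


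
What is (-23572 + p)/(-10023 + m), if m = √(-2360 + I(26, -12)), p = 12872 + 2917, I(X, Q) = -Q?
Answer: 78009009/100462877 + 15566*I*√587/100462877 ≈ 0.7765 + 0.003754*I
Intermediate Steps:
p = 15789
m = 2*I*√587 (m = √(-2360 - 1*(-12)) = √(-2360 + 12) = √(-2348) = 2*I*√587 ≈ 48.456*I)
(-23572 + p)/(-10023 + m) = (-23572 + 15789)/(-10023 + 2*I*√587) = -7783/(-10023 + 2*I*√587)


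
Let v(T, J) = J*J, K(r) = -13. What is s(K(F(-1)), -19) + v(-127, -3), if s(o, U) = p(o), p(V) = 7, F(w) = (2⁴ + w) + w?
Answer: 16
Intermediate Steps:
F(w) = 16 + 2*w (F(w) = (16 + w) + w = 16 + 2*w)
v(T, J) = J²
s(o, U) = 7
s(K(F(-1)), -19) + v(-127, -3) = 7 + (-3)² = 7 + 9 = 16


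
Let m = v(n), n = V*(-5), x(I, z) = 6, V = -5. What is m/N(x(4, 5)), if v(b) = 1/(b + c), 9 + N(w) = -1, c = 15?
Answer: -1/400 ≈ -0.0025000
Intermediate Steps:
N(w) = -10 (N(w) = -9 - 1 = -10)
n = 25 (n = -5*(-5) = 25)
v(b) = 1/(15 + b) (v(b) = 1/(b + 15) = 1/(15 + b))
m = 1/40 (m = 1/(15 + 25) = 1/40 ≈ 0.025000)
m/N(x(4, 5)) = (1/40)/(-10) = (1/40)*(-⅒) = -1/400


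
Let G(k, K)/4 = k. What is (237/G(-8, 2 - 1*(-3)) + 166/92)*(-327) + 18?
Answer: 1361469/736 ≈ 1849.8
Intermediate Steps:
G(k, K) = 4*k
(237/G(-8, 2 - 1*(-3)) + 166/92)*(-327) + 18 = (237/((4*(-8))) + 166/92)*(-327) + 18 = (237/(-32) + 166*(1/92))*(-327) + 18 = (237*(-1/32) + 83/46)*(-327) + 18 = (-237/32 + 83/46)*(-327) + 18 = -4123/736*(-327) + 18 = 1348221/736 + 18 = 1361469/736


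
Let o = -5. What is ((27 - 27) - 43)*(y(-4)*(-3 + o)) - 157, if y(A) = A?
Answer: -1533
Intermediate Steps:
((27 - 27) - 43)*(y(-4)*(-3 + o)) - 157 = ((27 - 27) - 43)*(-4*(-3 - 5)) - 157 = (0 - 43)*(-4*(-8)) - 157 = -43*32 - 157 = -1376 - 157 = -1533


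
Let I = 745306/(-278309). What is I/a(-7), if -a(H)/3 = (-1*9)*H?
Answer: 745306/52600401 ≈ 0.014169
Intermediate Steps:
a(H) = 27*H (a(H) = -3*(-1*9)*H = -(-27)*H = 27*H)
I = -745306/278309 (I = 745306*(-1/278309) = -745306/278309 ≈ -2.6780)
I/a(-7) = -745306/(278309*(27*(-7))) = -745306/278309/(-189) = -745306/278309*(-1/189) = 745306/52600401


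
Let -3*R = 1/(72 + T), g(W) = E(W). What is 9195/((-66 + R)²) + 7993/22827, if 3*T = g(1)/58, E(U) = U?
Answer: 38414603100902377/15610990136872368 ≈ 2.4607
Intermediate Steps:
g(W) = W
T = 1/174 (T = (1/58)/3 = (1*(1/58))/3 = (⅓)*(1/58) = 1/174 ≈ 0.0057471)
R = -58/12529 (R = -1/(3*(72 + 1/174)) = -1/(3*12529/174) = -⅓*174/12529 = -58/12529 ≈ -0.0046293)
9195/((-66 + R)²) + 7993/22827 = 9195/((-66 - 58/12529)²) + 7993/22827 = 9195/((-826972/12529)²) + 7993*(1/22827) = 9195/(683882688784/156975841) + 7993/22827 = 9195*(156975841/683882688784) + 7993/22827 = 1443392857995/683882688784 + 7993/22827 = 38414603100902377/15610990136872368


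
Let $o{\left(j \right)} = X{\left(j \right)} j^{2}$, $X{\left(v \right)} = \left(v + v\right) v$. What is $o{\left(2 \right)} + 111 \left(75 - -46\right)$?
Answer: $13463$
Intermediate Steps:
$X{\left(v \right)} = 2 v^{2}$ ($X{\left(v \right)} = 2 v v = 2 v^{2}$)
$o{\left(j \right)} = 2 j^{4}$ ($o{\left(j \right)} = 2 j^{2} j^{2} = 2 j^{4}$)
$o{\left(2 \right)} + 111 \left(75 - -46\right) = 2 \cdot 2^{4} + 111 \left(75 - -46\right) = 2 \cdot 16 + 111 \left(75 + 46\right) = 32 + 111 \cdot 121 = 32 + 13431 = 13463$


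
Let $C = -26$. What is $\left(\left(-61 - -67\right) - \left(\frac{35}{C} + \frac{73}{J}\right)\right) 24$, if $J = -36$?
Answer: $\frac{8774}{39} \approx 224.97$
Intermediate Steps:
$\left(\left(-61 - -67\right) - \left(\frac{35}{C} + \frac{73}{J}\right)\right) 24 = \left(\left(-61 - -67\right) - \left(- \frac{73}{36} - \frac{35}{26}\right)\right) 24 = \left(\left(-61 + 67\right) - - \frac{1579}{468}\right) 24 = \left(6 + \left(\frac{73}{36} + \frac{35}{26}\right)\right) 24 = \left(6 + \frac{1579}{468}\right) 24 = \frac{4387}{468} \cdot 24 = \frac{8774}{39}$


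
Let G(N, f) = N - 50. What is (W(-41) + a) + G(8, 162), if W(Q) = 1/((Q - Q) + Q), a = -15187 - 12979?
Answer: -1156529/41 ≈ -28208.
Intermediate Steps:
G(N, f) = -50 + N
a = -28166
W(Q) = 1/Q (W(Q) = 1/(0 + Q) = 1/Q)
(W(-41) + a) + G(8, 162) = (1/(-41) - 28166) + (-50 + 8) = (-1/41 - 28166) - 42 = -1154807/41 - 42 = -1156529/41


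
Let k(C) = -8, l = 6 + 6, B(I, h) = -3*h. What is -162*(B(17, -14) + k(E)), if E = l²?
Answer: -5508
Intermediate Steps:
l = 12
E = 144 (E = 12² = 144)
-162*(B(17, -14) + k(E)) = -162*(-3*(-14) - 8) = -162*(42 - 8) = -162*34 = -5508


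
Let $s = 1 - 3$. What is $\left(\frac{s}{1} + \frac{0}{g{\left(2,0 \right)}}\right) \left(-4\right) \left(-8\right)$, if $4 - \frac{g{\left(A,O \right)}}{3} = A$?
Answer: $-64$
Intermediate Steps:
$g{\left(A,O \right)} = 12 - 3 A$
$s = -2$
$\left(\frac{s}{1} + \frac{0}{g{\left(2,0 \right)}}\right) \left(-4\right) \left(-8\right) = \left(- \frac{2}{1} + \frac{0}{12 - 6}\right) \left(-4\right) \left(-8\right) = \left(\left(-2\right) 1 + \frac{0}{12 - 6}\right) \left(-4\right) \left(-8\right) = \left(-2 + \frac{0}{6}\right) \left(-4\right) \left(-8\right) = \left(-2 + 0 \cdot \frac{1}{6}\right) \left(-4\right) \left(-8\right) = \left(-2 + 0\right) \left(-4\right) \left(-8\right) = \left(-2\right) \left(-4\right) \left(-8\right) = 8 \left(-8\right) = -64$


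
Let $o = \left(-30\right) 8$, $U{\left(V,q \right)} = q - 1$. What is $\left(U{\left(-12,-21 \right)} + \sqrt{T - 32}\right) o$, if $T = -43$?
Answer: $5280 - 1200 i \sqrt{3} \approx 5280.0 - 2078.5 i$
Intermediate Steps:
$U{\left(V,q \right)} = -1 + q$ ($U{\left(V,q \right)} = q - 1 = -1 + q$)
$o = -240$
$\left(U{\left(-12,-21 \right)} + \sqrt{T - 32}\right) o = \left(\left(-1 - 21\right) + \sqrt{-43 - 32}\right) \left(-240\right) = \left(-22 + \sqrt{-75}\right) \left(-240\right) = \left(-22 + 5 i \sqrt{3}\right) \left(-240\right) = 5280 - 1200 i \sqrt{3}$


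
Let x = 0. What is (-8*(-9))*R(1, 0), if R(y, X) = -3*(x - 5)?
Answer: 1080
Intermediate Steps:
R(y, X) = 15 (R(y, X) = -3*(0 - 5) = -3*(-5) = 15)
(-8*(-9))*R(1, 0) = -8*(-9)*15 = 72*15 = 1080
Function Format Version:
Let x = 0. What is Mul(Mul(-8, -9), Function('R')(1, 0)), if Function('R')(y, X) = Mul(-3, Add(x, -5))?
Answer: 1080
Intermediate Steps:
Function('R')(y, X) = 15 (Function('R')(y, X) = Mul(-3, Add(0, -5)) = Mul(-3, -5) = 15)
Mul(Mul(-8, -9), Function('R')(1, 0)) = Mul(Mul(-8, -9), 15) = Mul(72, 15) = 1080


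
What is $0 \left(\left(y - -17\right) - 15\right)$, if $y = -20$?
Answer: $0$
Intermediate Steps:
$0 \left(\left(y - -17\right) - 15\right) = 0 \left(\left(-20 - -17\right) - 15\right) = 0 \left(\left(-20 + 17\right) - 15\right) = 0 \left(-3 - 15\right) = 0 \left(-18\right) = 0$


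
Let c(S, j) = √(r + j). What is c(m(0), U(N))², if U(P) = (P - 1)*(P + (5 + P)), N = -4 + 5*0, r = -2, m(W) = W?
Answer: 13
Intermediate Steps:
N = -4 (N = -4 + 0 = -4)
U(P) = (-1 + P)*(5 + 2*P)
c(S, j) = √(-2 + j)
c(m(0), U(N))² = (√(-2 + (-5 + 2*(-4)² + 3*(-4))))² = (√(-2 + (-5 + 2*16 - 12)))² = (√(-2 + (-5 + 32 - 12)))² = (√(-2 + 15))² = (√13)² = 13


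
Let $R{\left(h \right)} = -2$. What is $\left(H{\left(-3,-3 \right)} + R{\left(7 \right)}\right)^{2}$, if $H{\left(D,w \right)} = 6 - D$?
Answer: $49$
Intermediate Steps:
$\left(H{\left(-3,-3 \right)} + R{\left(7 \right)}\right)^{2} = \left(\left(6 - -3\right) - 2\right)^{2} = \left(\left(6 + 3\right) - 2\right)^{2} = \left(9 - 2\right)^{2} = 7^{2} = 49$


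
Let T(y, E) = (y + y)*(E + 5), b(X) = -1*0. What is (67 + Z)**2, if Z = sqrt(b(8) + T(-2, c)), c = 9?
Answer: 4433 + 268*I*sqrt(14) ≈ 4433.0 + 1002.8*I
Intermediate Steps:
b(X) = 0
T(y, E) = 2*y*(5 + E) (T(y, E) = (2*y)*(5 + E) = 2*y*(5 + E))
Z = 2*I*sqrt(14) (Z = sqrt(0 + 2*(-2)*(5 + 9)) = sqrt(0 + 2*(-2)*14) = sqrt(0 - 56) = sqrt(-56) = 2*I*sqrt(14) ≈ 7.4833*I)
(67 + Z)**2 = (67 + 2*I*sqrt(14))**2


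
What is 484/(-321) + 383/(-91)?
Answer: -166987/29211 ≈ -5.7166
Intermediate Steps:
484/(-321) + 383/(-91) = 484*(-1/321) + 383*(-1/91) = -484/321 - 383/91 = -166987/29211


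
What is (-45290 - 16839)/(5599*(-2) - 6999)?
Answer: 62129/18197 ≈ 3.4142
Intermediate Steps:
(-45290 - 16839)/(5599*(-2) - 6999) = -62129/(-11198 - 6999) = -62129/(-18197) = -62129*(-1/18197) = 62129/18197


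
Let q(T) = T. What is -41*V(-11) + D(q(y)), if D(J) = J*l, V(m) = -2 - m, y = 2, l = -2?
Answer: -373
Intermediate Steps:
D(J) = -2*J (D(J) = J*(-2) = -2*J)
-41*V(-11) + D(q(y)) = -41*(-2 - 1*(-11)) - 2*2 = -41*(-2 + 11) - 4 = -41*9 - 4 = -369 - 4 = -373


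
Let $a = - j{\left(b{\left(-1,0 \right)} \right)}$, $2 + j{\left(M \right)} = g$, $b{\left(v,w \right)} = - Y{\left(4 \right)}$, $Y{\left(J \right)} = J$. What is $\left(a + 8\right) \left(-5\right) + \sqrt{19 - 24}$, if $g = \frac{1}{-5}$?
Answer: $-51 + i \sqrt{5} \approx -51.0 + 2.2361 i$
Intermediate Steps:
$g = - \frac{1}{5} \approx -0.2$
$b{\left(v,w \right)} = -4$ ($b{\left(v,w \right)} = \left(-1\right) 4 = -4$)
$j{\left(M \right)} = - \frac{11}{5}$ ($j{\left(M \right)} = -2 - \frac{1}{5} = - \frac{11}{5}$)
$a = \frac{11}{5}$ ($a = \left(-1\right) \left(- \frac{11}{5}\right) = \frac{11}{5} \approx 2.2$)
$\left(a + 8\right) \left(-5\right) + \sqrt{19 - 24} = \left(\frac{11}{5} + 8\right) \left(-5\right) + \sqrt{19 - 24} = \frac{51}{5} \left(-5\right) + \sqrt{-5} = -51 + i \sqrt{5}$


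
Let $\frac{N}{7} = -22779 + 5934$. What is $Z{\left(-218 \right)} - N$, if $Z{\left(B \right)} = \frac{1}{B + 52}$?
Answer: $\frac{19573889}{166} \approx 1.1792 \cdot 10^{5}$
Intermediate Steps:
$N = -117915$ ($N = 7 \left(-22779 + 5934\right) = 7 \left(-16845\right) = -117915$)
$Z{\left(B \right)} = \frac{1}{52 + B}$
$Z{\left(-218 \right)} - N = \frac{1}{52 - 218} - -117915 = \frac{1}{-166} + 117915 = - \frac{1}{166} + 117915 = \frac{19573889}{166}$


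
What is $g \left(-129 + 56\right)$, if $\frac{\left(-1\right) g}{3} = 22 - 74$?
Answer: $-11388$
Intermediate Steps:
$g = 156$ ($g = - 3 \left(22 - 74\right) = \left(-3\right) \left(-52\right) = 156$)
$g \left(-129 + 56\right) = 156 \left(-129 + 56\right) = 156 \left(-73\right) = -11388$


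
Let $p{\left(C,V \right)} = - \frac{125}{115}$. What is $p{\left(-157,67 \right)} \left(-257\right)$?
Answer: $\frac{6425}{23} \approx 279.35$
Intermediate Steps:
$p{\left(C,V \right)} = - \frac{25}{23}$ ($p{\left(C,V \right)} = \left(-125\right) \frac{1}{115} = - \frac{25}{23}$)
$p{\left(-157,67 \right)} \left(-257\right) = \left(- \frac{25}{23}\right) \left(-257\right) = \frac{6425}{23}$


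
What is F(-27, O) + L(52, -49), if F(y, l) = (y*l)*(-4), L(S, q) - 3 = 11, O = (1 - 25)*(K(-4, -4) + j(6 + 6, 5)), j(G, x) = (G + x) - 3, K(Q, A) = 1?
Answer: -38866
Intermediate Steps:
j(G, x) = -3 + G + x
O = -360 (O = (1 - 25)*(1 + (-3 + (6 + 6) + 5)) = -24*(1 + (-3 + 12 + 5)) = -24*(1 + 14) = -24*15 = -360)
L(S, q) = 14 (L(S, q) = 3 + 11 = 14)
F(y, l) = -4*l*y (F(y, l) = (l*y)*(-4) = -4*l*y)
F(-27, O) + L(52, -49) = -4*(-360)*(-27) + 14 = -38880 + 14 = -38866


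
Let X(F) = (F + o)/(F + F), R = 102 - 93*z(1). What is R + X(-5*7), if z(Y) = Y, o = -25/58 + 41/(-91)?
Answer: 3514523/369460 ≈ 9.5126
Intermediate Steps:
o = -4653/5278 (o = -25*1/58 + 41*(-1/91) = -25/58 - 41/91 = -4653/5278 ≈ -0.88158)
R = 9 (R = 102 - 93*1 = 102 - 93 = 9)
X(F) = (-4653/5278 + F)/(2*F) (X(F) = (F - 4653/5278)/(F + F) = (-4653/5278 + F)/((2*F)) = (-4653/5278 + F)*(1/(2*F)) = (-4653/5278 + F)/(2*F))
R + X(-5*7) = 9 + (-4653 + 5278*(-5*7))/(10556*((-5*7))) = 9 + (1/10556)*(-4653 + 5278*(-35))/(-35) = 9 + (1/10556)*(-1/35)*(-4653 - 184730) = 9 + (1/10556)*(-1/35)*(-189383) = 9 + 189383/369460 = 3514523/369460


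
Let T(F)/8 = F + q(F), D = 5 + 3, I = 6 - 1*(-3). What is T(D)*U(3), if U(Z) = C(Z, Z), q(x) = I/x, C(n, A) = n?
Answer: 219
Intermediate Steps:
I = 9 (I = 6 + 3 = 9)
q(x) = 9/x
D = 8
U(Z) = Z
T(F) = 8*F + 72/F (T(F) = 8*(F + 9/F) = 8*F + 72/F)
T(D)*U(3) = (8*8 + 72/8)*3 = (64 + 72*(⅛))*3 = (64 + 9)*3 = 73*3 = 219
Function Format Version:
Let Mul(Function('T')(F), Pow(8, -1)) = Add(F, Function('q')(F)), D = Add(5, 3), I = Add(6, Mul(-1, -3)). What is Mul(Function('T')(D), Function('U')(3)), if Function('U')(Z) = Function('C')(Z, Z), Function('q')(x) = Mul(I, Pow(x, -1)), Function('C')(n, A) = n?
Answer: 219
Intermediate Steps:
I = 9 (I = Add(6, 3) = 9)
Function('q')(x) = Mul(9, Pow(x, -1))
D = 8
Function('U')(Z) = Z
Function('T')(F) = Add(Mul(8, F), Mul(72, Pow(F, -1))) (Function('T')(F) = Mul(8, Add(F, Mul(9, Pow(F, -1)))) = Add(Mul(8, F), Mul(72, Pow(F, -1))))
Mul(Function('T')(D), Function('U')(3)) = Mul(Add(Mul(8, 8), Mul(72, Pow(8, -1))), 3) = Mul(Add(64, Mul(72, Rational(1, 8))), 3) = Mul(Add(64, 9), 3) = Mul(73, 3) = 219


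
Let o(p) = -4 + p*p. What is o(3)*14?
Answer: 70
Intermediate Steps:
o(p) = -4 + p**2
o(3)*14 = (-4 + 3**2)*14 = (-4 + 9)*14 = 5*14 = 70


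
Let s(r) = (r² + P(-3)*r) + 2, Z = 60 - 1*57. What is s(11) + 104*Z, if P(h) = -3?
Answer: 402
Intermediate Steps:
Z = 3 (Z = 60 - 57 = 3)
s(r) = 2 + r² - 3*r (s(r) = (r² - 3*r) + 2 = 2 + r² - 3*r)
s(11) + 104*Z = (2 + 11² - 3*11) + 104*3 = (2 + 121 - 33) + 312 = 90 + 312 = 402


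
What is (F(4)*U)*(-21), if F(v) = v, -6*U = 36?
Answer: 504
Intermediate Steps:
U = -6 (U = -⅙*36 = -6)
(F(4)*U)*(-21) = (4*(-6))*(-21) = -24*(-21) = 504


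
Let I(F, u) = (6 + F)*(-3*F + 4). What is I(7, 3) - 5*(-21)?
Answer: -116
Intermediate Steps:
I(F, u) = (4 - 3*F)*(6 + F) (I(F, u) = (6 + F)*(4 - 3*F) = (4 - 3*F)*(6 + F))
I(7, 3) - 5*(-21) = (24 - 14*7 - 3*7²) - 5*(-21) = (24 - 98 - 3*49) + 105 = (24 - 98 - 147) + 105 = -221 + 105 = -116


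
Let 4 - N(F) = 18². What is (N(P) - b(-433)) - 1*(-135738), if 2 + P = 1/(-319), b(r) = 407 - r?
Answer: 134578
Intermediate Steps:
P = -639/319 (P = -2 + 1/(-319) = -2 - 1/319 = -639/319 ≈ -2.0031)
N(F) = -320 (N(F) = 4 - 1*18² = 4 - 1*324 = 4 - 324 = -320)
(N(P) - b(-433)) - 1*(-135738) = (-320 - (407 - 1*(-433))) - 1*(-135738) = (-320 - (407 + 433)) + 135738 = (-320 - 1*840) + 135738 = (-320 - 840) + 135738 = -1160 + 135738 = 134578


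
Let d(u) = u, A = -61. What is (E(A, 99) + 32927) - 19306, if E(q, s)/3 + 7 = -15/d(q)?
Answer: 829645/61 ≈ 13601.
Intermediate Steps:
E(q, s) = -21 - 45/q (E(q, s) = -21 + 3*(-15/q) = -21 - 45/q)
(E(A, 99) + 32927) - 19306 = ((-21 - 45/(-61)) + 32927) - 19306 = ((-21 - 45*(-1/61)) + 32927) - 19306 = ((-21 + 45/61) + 32927) - 19306 = (-1236/61 + 32927) - 19306 = 2007311/61 - 19306 = 829645/61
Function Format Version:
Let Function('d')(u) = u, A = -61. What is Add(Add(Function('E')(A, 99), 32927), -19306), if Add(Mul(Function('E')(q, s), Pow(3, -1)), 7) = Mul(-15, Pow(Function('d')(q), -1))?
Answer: Rational(829645, 61) ≈ 13601.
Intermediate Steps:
Function('E')(q, s) = Add(-21, Mul(-45, Pow(q, -1))) (Function('E')(q, s) = Add(-21, Mul(3, Mul(-15, Pow(q, -1)))) = Add(-21, Mul(-45, Pow(q, -1))))
Add(Add(Function('E')(A, 99), 32927), -19306) = Add(Add(Add(-21, Mul(-45, Pow(-61, -1))), 32927), -19306) = Add(Add(Add(-21, Mul(-45, Rational(-1, 61))), 32927), -19306) = Add(Add(Add(-21, Rational(45, 61)), 32927), -19306) = Add(Add(Rational(-1236, 61), 32927), -19306) = Add(Rational(2007311, 61), -19306) = Rational(829645, 61)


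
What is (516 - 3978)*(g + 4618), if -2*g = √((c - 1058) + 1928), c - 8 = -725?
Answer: -15987516 + 5193*√17 ≈ -1.5966e+7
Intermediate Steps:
c = -717 (c = 8 - 725 = -717)
g = -3*√17/2 (g = -√((-717 - 1058) + 1928)/2 = -√(-1775 + 1928)/2 = -3*√17/2 ≈ -6.1847)
(516 - 3978)*(g + 4618) = (516 - 3978)*(-3*√17/2 + 4618) = -3462*(4618 - 3*√17/2) = -15987516 + 5193*√17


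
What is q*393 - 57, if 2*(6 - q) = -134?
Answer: 28632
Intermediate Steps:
q = 73 (q = 6 - ½*(-134) = 6 + 67 = 73)
q*393 - 57 = 73*393 - 57 = 28689 - 57 = 28632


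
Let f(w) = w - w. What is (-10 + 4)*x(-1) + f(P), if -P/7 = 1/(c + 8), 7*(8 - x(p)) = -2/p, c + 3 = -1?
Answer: -324/7 ≈ -46.286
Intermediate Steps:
c = -4 (c = -3 - 1 = -4)
x(p) = 8 + 2/(7*p) (x(p) = 8 - (-2)/(7*p) = 8 + 2/(7*p))
P = -7/4 (P = -7/(-4 + 8) = -7/4 ≈ -1.7500)
f(w) = 0
(-10 + 4)*x(-1) + f(P) = (-10 + 4)*(8 + (2/7)/(-1)) + 0 = -6*(8 + (2/7)*(-1)) + 0 = -6*(8 - 2/7) + 0 = -6*54/7 + 0 = -324/7 + 0 = -324/7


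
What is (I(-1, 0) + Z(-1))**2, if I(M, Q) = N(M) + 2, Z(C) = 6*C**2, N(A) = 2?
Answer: 100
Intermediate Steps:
I(M, Q) = 4 (I(M, Q) = 2 + 2 = 4)
(I(-1, 0) + Z(-1))**2 = (4 + 6*(-1)**2)**2 = (4 + 6*1)**2 = (4 + 6)**2 = 10**2 = 100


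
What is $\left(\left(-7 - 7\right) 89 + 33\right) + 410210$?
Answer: $408997$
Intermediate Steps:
$\left(\left(-7 - 7\right) 89 + 33\right) + 410210 = \left(\left(-14\right) 89 + 33\right) + 410210 = \left(-1246 + 33\right) + 410210 = -1213 + 410210 = 408997$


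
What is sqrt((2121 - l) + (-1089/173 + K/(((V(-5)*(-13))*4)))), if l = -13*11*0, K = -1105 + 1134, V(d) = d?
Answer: sqrt(1069674518965)/22490 ≈ 45.987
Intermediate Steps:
K = 29
l = 0 (l = -143*0 = 0)
sqrt((2121 - l) + (-1089/173 + K/(((V(-5)*(-13))*4)))) = sqrt((2121 - 1*0) + (-1089/173 + 29/((-5*(-13)*4)))) = sqrt((2121 + 0) + (-1089*1/173 + 29/((65*4)))) = sqrt(2121 + (-1089/173 + 29/260)) = sqrt(2121 - 278123/44980) = sqrt(95124457/44980) = sqrt(1069674518965)/22490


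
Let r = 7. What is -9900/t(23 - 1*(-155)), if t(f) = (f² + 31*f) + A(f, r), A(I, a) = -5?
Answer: -1100/4133 ≈ -0.26615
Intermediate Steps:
t(f) = -5 + f² + 31*f (t(f) = (f² + 31*f) - 5 = -5 + f² + 31*f)
-9900/t(23 - 1*(-155)) = -9900/(-5 + (23 - 1*(-155))² + 31*(23 - 1*(-155))) = -9900/(-5 + (23 + 155)² + 31*(23 + 155)) = -9900/(-5 + 178² + 31*178) = -9900/(-5 + 31684 + 5518) = -9900/37197 = -9900*1/37197 = -1100/4133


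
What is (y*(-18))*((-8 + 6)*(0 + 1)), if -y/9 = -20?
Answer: 6480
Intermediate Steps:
y = 180 (y = -9*(-20) = 180)
(y*(-18))*((-8 + 6)*(0 + 1)) = (180*(-18))*((-8 + 6)*(0 + 1)) = -(-6480) = -3240*(-2) = 6480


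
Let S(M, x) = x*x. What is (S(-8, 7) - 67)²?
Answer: 324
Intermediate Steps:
S(M, x) = x²
(S(-8, 7) - 67)² = (7² - 67)² = (49 - 67)² = (-18)² = 324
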